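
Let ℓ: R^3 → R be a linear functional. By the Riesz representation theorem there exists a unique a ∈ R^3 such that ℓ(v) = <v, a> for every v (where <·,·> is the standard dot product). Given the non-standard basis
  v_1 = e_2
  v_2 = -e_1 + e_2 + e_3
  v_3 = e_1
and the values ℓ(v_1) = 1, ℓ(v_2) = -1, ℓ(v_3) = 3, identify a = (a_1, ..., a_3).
a = (3, 1, 1)

Write a = (a_1, ..., a_3) in the standard basis. For each basis vector v_i, ℓ(v_i) = <v_i, a> is a linear equation in the a_j's. Collect the n equations into a matrix system V a = ℓ, where row i of V is v_i (expressed in the standard basis). Since V is invertible (lower-triangular with 1s on the diagonal, up to permutation), solve by back-substitution:
  V =
[[0, 1, 0],
 [-1, 1, 1],
 [1, 0, 0]]
  V a = (1, -1, 3)
Solving gives a = (3, 1, 1).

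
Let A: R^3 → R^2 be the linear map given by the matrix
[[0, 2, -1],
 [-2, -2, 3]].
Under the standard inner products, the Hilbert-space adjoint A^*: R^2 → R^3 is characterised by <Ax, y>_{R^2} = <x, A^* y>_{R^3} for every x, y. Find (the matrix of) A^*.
A^* = A^T =
[[0, -2],
 [2, -2],
 [-1, 3]]

For real matrices with standard dot products, the defining identity <Ax, y> = <x, A^* y> gives (Ax)^T y = x^T (A^*) y, i.e. x^T A^T y = x^T (A^*) y. Since this holds for all x, y, we must have A^* = A^T. Therefore
A^* =
[[0, -2],
 [2, -2],
 [-1, 3]].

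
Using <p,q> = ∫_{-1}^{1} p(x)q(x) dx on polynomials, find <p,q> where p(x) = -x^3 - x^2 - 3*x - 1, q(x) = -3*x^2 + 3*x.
<p,q> = -4

Expand the product: p(x)·q(x) = 3*x^5 + 6*x^3 - 6*x^2 - 3*x.
∫_{-1}^{1} of each monomial x^k gives [2/(k+1) if k even, 0 if k odd]. Integrating term-by-term (or equivalently evaluating the antiderivative F(x) = x^6/2 + 3*x^4/2 - 2*x^3 - 3*x^2/2 at the endpoints):
  F(1) − F(−1) = -3/2 − (5/2) = -4.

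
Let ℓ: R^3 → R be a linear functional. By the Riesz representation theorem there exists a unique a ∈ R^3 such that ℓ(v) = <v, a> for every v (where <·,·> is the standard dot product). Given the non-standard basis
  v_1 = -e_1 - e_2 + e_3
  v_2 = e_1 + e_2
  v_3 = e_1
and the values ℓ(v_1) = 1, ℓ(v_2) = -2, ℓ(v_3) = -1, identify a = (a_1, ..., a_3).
a = (-1, -1, -1)

Write a = (a_1, ..., a_3) in the standard basis. For each basis vector v_i, ℓ(v_i) = <v_i, a> is a linear equation in the a_j's. Collect the n equations into a matrix system V a = ℓ, where row i of V is v_i (expressed in the standard basis). Since V is invertible (lower-triangular with 1s on the diagonal, up to permutation), solve by back-substitution:
  V =
[[-1, -1, 1],
 [1, 1, 0],
 [1, 0, 0]]
  V a = (1, -2, -1)
Solving gives a = (-1, -1, -1).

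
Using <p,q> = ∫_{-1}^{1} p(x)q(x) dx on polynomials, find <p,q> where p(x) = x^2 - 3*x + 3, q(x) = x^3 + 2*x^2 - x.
<p,q> = 28/5

Expand the product: p(x)·q(x) = x^5 - x^4 - 4*x^3 + 9*x^2 - 3*x.
∫_{-1}^{1} of each monomial x^k gives [2/(k+1) if k even, 0 if k odd]. Integrating term-by-term (or equivalently evaluating the antiderivative F(x) = x^6/6 - x^5/5 - x^4 + 3*x^3 - 3*x^2/2 at the endpoints):
  F(1) − F(−1) = 7/15 − (-77/15) = 28/5.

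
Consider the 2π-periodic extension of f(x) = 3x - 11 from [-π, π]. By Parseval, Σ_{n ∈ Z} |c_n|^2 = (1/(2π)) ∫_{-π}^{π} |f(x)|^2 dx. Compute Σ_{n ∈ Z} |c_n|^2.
Σ |c_n|^2 = 3π^2 + 121

Expand and integrate term by term over [-π, π]:
  ∫ (3x)^2 dx = 9·(2π^3/3); ∫ 2·3·(-11)·x dx = 0 (odd integrand); ∫ (-11)^2 dx = 121·2π.
So (1/(2π)) ∫_{-π}^{π} (3x - 11)^2 dx = 9π^2/3 + 121 = 3π^2 + 121.
Parseval ⇒ Σ |c_n|^2 = 3π^2 + 121.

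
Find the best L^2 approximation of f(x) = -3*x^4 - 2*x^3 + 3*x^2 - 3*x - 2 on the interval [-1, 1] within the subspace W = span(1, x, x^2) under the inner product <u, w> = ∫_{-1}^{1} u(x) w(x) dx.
g(x) = 3*x^2/7 - 21*x/5 - 61/35

The best approximation g ∈ W is the orthogonal projection of f onto W. Writing g = a_0 + a_1 x + a_2 x^2, the coefficients solve the normal equations G · a = b where
  G_{ij} = <φ_i, φ_j> and b_i = <f, φ_i>, with φ_0 = 1, φ_1 = x, φ_2 = x^2.
G =
  [2, 0, 2/3]
  [0, 2/3, 0]
  [2/3, 0, 2/5],
b = (-16/5, -14/5, -104/105).
Solving gives a_0 = -61/35, a_1 = -21/5, a_2 = 3/7, so
  g(x) = 3*x^2/7 - 21*x/5 - 61/35.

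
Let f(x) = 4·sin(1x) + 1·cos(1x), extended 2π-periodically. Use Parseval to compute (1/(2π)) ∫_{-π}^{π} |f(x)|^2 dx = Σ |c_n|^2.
Σ |c_n|^2 = 17/2

Expand |f|^2 and use orthogonality of {sin(nx), cos(mx)} on [-π, π]:
  ∫_{-π}^{π} sin(nx)^2 dx = π, ∫ cos(mx)^2 dx = π, and cross terms integrate to 0.
So ∫_{-π}^{π} f(x)^2 dx = 4^2 · π + 1^2 · π = (16 + 1)π.
Divide by 2π: (16 + 1)/2 = 17/2.
By Parseval, this equals Σ |c_n|^2.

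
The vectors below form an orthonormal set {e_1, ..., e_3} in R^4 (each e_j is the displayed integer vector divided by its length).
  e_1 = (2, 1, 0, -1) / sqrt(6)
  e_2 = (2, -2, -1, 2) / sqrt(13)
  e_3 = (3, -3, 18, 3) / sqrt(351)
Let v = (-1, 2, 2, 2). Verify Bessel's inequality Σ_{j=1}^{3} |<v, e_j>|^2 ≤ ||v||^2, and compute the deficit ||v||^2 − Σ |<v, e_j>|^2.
Σ |<v, e_j>|^2 = 5; ||v||^2 = 13; deficit = 8

Write each e_j = u_j / sqrt(<u_j, u_j>) where u_j is the displayed integer vector. Then <v, e_j> = <v, u_j> / sqrt(<u_j, u_j>), so |<v, e_j>|^2 = <v, u_j>^2 / <u_j, u_j>.
Coefficients: <v, e_1> = -2/sqrt(6), <v, e_2> = -4/sqrt(13), <v, e_3> = 33/sqrt(351).
Square and sum: Σ |<v, e_j>|^2 = 5.
Compute ||v||^2 = v·v = 13.
Deficit = 13 − 5 = 8 ≥ 0, confirming Bessel's inequality. (The deficit equals ||v − Σ <v,e_j> e_j||^2, the squared distance from v to span{e_j}.)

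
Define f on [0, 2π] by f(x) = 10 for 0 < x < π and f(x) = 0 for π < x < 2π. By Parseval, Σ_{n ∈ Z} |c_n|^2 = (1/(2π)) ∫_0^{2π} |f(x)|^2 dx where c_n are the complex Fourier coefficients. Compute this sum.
Σ |c_n|^2 = 50

Parseval equates the L^2 energy of f (normalised by 1/(2π)) with the ℓ^2 sum of its Fourier coefficients: (1/(2π)) ∫_0^{2π} |f|^2 = Σ |c_n|^2.
Compute the left side: (1/(2π)) [∫_0^π 10^2 dx + ∫_π^{2π} 0^2 dx] = (1/(2π)) · (100π + 0π) = (100 + 0)/2 = 50.
So Σ_{n ∈ Z} |c_n|^2 = 50.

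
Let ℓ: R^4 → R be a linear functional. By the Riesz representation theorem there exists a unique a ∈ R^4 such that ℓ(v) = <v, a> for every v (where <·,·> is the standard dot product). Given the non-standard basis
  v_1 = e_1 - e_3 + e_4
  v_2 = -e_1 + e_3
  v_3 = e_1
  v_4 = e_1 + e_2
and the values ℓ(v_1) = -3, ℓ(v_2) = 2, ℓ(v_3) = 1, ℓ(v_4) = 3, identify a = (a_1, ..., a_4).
a = (1, 2, 3, -1)

Write a = (a_1, ..., a_4) in the standard basis. For each basis vector v_i, ℓ(v_i) = <v_i, a> is a linear equation in the a_j's. Collect the n equations into a matrix system V a = ℓ, where row i of V is v_i (expressed in the standard basis). Since V is invertible (lower-triangular with 1s on the diagonal, up to permutation), solve by back-substitution:
  V =
[[1, 0, -1, 1],
 [-1, 0, 1, 0],
 [1, 0, 0, 0],
 [1, 1, 0, 0]]
  V a = (-3, 2, 1, 3)
Solving gives a = (1, 2, 3, -1).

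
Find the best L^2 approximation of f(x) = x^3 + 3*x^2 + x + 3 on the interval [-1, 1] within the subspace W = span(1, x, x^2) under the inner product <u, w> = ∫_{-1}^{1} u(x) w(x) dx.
g(x) = 3*x^2 + 8*x/5 + 3

The best approximation g ∈ W is the orthogonal projection of f onto W. Writing g = a_0 + a_1 x + a_2 x^2, the coefficients solve the normal equations G · a = b where
  G_{ij} = <φ_i, φ_j> and b_i = <f, φ_i>, with φ_0 = 1, φ_1 = x, φ_2 = x^2.
G =
  [2, 0, 2/3]
  [0, 2/3, 0]
  [2/3, 0, 2/5],
b = (8, 16/15, 16/5).
Solving gives a_0 = 3, a_1 = 8/5, a_2 = 3, so
  g(x) = 3*x^2 + 8*x/5 + 3.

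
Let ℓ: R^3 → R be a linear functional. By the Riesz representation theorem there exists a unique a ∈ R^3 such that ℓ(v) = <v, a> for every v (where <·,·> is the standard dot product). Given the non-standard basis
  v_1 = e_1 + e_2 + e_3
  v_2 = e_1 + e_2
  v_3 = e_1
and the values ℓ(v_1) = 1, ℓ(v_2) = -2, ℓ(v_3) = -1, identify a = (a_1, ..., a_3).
a = (-1, -1, 3)

Write a = (a_1, ..., a_3) in the standard basis. For each basis vector v_i, ℓ(v_i) = <v_i, a> is a linear equation in the a_j's. Collect the n equations into a matrix system V a = ℓ, where row i of V is v_i (expressed in the standard basis). Since V is invertible (lower-triangular with 1s on the diagonal, up to permutation), solve by back-substitution:
  V =
[[1, 1, 1],
 [1, 1, 0],
 [1, 0, 0]]
  V a = (1, -2, -1)
Solving gives a = (-1, -1, 3).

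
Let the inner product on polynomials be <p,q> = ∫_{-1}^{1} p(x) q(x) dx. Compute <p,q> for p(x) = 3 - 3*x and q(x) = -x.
<p,q> = 2

Expand the product: p(x)·q(x) = 3*x^2 - 3*x.
∫_{-1}^{1} of each monomial x^k gives [2/(k+1) if k even, 0 if k odd]. Integrating term-by-term (or equivalently evaluating the antiderivative F(x) = x^3 - 3*x^2/2 at the endpoints):
  F(1) − F(−1) = -1/2 − (-5/2) = 2.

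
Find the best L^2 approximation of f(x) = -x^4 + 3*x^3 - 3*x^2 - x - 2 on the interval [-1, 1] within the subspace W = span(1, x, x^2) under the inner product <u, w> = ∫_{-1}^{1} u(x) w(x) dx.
g(x) = -27*x^2/7 + 4*x/5 - 67/35

The best approximation g ∈ W is the orthogonal projection of f onto W. Writing g = a_0 + a_1 x + a_2 x^2, the coefficients solve the normal equations G · a = b where
  G_{ij} = <φ_i, φ_j> and b_i = <f, φ_i>, with φ_0 = 1, φ_1 = x, φ_2 = x^2.
G =
  [2, 0, 2/3]
  [0, 2/3, 0]
  [2/3, 0, 2/5],
b = (-32/5, 8/15, -296/105).
Solving gives a_0 = -67/35, a_1 = 4/5, a_2 = -27/7, so
  g(x) = -27*x^2/7 + 4*x/5 - 67/35.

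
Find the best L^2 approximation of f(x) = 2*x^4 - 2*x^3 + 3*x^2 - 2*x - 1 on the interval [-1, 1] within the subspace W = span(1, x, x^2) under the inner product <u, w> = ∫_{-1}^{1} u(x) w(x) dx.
g(x) = 33*x^2/7 - 16*x/5 - 41/35

The best approximation g ∈ W is the orthogonal projection of f onto W. Writing g = a_0 + a_1 x + a_2 x^2, the coefficients solve the normal equations G · a = b where
  G_{ij} = <φ_i, φ_j> and b_i = <f, φ_i>, with φ_0 = 1, φ_1 = x, φ_2 = x^2.
G =
  [2, 0, 2/3]
  [0, 2/3, 0]
  [2/3, 0, 2/5],
b = (4/5, -32/15, 116/105).
Solving gives a_0 = -41/35, a_1 = -16/5, a_2 = 33/7, so
  g(x) = 33*x^2/7 - 16*x/5 - 41/35.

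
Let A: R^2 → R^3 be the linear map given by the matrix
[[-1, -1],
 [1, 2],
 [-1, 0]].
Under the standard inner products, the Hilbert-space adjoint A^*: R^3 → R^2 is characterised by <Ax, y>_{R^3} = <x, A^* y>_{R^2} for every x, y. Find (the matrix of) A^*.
A^* = A^T =
[[-1, 1, -1],
 [-1, 2, 0]]

For real matrices with standard dot products, the defining identity <Ax, y> = <x, A^* y> gives (Ax)^T y = x^T (A^*) y, i.e. x^T A^T y = x^T (A^*) y. Since this holds for all x, y, we must have A^* = A^T. Therefore
A^* =
[[-1, 1, -1],
 [-1, 2, 0]].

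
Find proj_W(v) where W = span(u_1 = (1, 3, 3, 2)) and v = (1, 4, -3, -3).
proj_W(v) = (-2/23, -6/23, -6/23, -4/23)

Set up U = [u_1 | ... | u_1] ∈ R^(4×1). The projector onto W = col(U) is P = U (U^T U)^(-1) U^T.
Compute U^T U =
  [23],
and U^T v = (-2).
Solve U^T U · c = U^T v for the coefficients: c = (-2/23). The projection is proj_W(v) = U c.
Check: (v - proj_W(v)) · u_1 = 0  (should be 0).
Result: proj_W(v) = (-2/23, -6/23, -6/23, -4/23).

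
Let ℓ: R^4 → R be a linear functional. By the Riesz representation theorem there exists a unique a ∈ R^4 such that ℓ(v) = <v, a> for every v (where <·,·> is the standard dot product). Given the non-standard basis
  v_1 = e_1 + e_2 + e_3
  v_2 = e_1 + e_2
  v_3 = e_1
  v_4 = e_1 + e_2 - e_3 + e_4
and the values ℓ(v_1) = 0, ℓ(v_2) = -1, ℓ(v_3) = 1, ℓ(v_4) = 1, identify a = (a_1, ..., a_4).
a = (1, -2, 1, 3)

Write a = (a_1, ..., a_4) in the standard basis. For each basis vector v_i, ℓ(v_i) = <v_i, a> is a linear equation in the a_j's. Collect the n equations into a matrix system V a = ℓ, where row i of V is v_i (expressed in the standard basis). Since V is invertible (lower-triangular with 1s on the diagonal, up to permutation), solve by back-substitution:
  V =
[[1, 1, 1, 0],
 [1, 1, 0, 0],
 [1, 0, 0, 0],
 [1, 1, -1, 1]]
  V a = (0, -1, 1, 1)
Solving gives a = (1, -2, 1, 3).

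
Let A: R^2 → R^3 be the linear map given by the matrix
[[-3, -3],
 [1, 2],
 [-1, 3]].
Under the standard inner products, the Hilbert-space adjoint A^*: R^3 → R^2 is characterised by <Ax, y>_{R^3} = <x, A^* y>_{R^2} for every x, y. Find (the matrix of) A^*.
A^* = A^T =
[[-3, 1, -1],
 [-3, 2, 3]]

For real matrices with standard dot products, the defining identity <Ax, y> = <x, A^* y> gives (Ax)^T y = x^T (A^*) y, i.e. x^T A^T y = x^T (A^*) y. Since this holds for all x, y, we must have A^* = A^T. Therefore
A^* =
[[-3, 1, -1],
 [-3, 2, 3]].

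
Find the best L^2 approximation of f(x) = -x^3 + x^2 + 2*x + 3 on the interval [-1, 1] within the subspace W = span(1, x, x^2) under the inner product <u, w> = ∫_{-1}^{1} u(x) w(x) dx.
g(x) = x^2 + 7*x/5 + 3

The best approximation g ∈ W is the orthogonal projection of f onto W. Writing g = a_0 + a_1 x + a_2 x^2, the coefficients solve the normal equations G · a = b where
  G_{ij} = <φ_i, φ_j> and b_i = <f, φ_i>, with φ_0 = 1, φ_1 = x, φ_2 = x^2.
G =
  [2, 0, 2/3]
  [0, 2/3, 0]
  [2/3, 0, 2/5],
b = (20/3, 14/15, 12/5).
Solving gives a_0 = 3, a_1 = 7/5, a_2 = 1, so
  g(x) = x^2 + 7*x/5 + 3.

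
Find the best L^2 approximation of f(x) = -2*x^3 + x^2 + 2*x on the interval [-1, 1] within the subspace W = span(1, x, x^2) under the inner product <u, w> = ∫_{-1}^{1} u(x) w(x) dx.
g(x) = x^2 + 4*x/5

The best approximation g ∈ W is the orthogonal projection of f onto W. Writing g = a_0 + a_1 x + a_2 x^2, the coefficients solve the normal equations G · a = b where
  G_{ij} = <φ_i, φ_j> and b_i = <f, φ_i>, with φ_0 = 1, φ_1 = x, φ_2 = x^2.
G =
  [2, 0, 2/3]
  [0, 2/3, 0]
  [2/3, 0, 2/5],
b = (2/3, 8/15, 2/5).
Solving gives a_0 = 0, a_1 = 4/5, a_2 = 1, so
  g(x) = x^2 + 4*x/5.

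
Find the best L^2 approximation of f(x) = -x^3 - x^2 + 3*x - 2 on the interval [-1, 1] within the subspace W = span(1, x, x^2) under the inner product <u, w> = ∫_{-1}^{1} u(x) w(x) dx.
g(x) = -x^2 + 12*x/5 - 2

The best approximation g ∈ W is the orthogonal projection of f onto W. Writing g = a_0 + a_1 x + a_2 x^2, the coefficients solve the normal equations G · a = b where
  G_{ij} = <φ_i, φ_j> and b_i = <f, φ_i>, with φ_0 = 1, φ_1 = x, φ_2 = x^2.
G =
  [2, 0, 2/3]
  [0, 2/3, 0]
  [2/3, 0, 2/5],
b = (-14/3, 8/5, -26/15).
Solving gives a_0 = -2, a_1 = 12/5, a_2 = -1, so
  g(x) = -x^2 + 12*x/5 - 2.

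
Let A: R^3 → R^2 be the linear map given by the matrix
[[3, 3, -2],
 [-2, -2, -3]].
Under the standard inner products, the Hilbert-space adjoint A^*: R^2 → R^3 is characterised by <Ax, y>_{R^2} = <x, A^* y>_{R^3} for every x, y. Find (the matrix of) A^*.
A^* = A^T =
[[3, -2],
 [3, -2],
 [-2, -3]]

For real matrices with standard dot products, the defining identity <Ax, y> = <x, A^* y> gives (Ax)^T y = x^T (A^*) y, i.e. x^T A^T y = x^T (A^*) y. Since this holds for all x, y, we must have A^* = A^T. Therefore
A^* =
[[3, -2],
 [3, -2],
 [-2, -3]].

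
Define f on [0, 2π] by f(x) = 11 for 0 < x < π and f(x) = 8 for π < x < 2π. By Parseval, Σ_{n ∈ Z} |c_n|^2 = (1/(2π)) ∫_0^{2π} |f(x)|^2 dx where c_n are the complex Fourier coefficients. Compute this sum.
Σ |c_n|^2 = 185/2

Parseval equates the L^2 energy of f (normalised by 1/(2π)) with the ℓ^2 sum of its Fourier coefficients: (1/(2π)) ∫_0^{2π} |f|^2 = Σ |c_n|^2.
Compute the left side: (1/(2π)) [∫_0^π 11^2 dx + ∫_π^{2π} 8^2 dx] = (1/(2π)) · (121π + 64π) = (121 + 64)/2 = 185/2.
So Σ_{n ∈ Z} |c_n|^2 = 185/2.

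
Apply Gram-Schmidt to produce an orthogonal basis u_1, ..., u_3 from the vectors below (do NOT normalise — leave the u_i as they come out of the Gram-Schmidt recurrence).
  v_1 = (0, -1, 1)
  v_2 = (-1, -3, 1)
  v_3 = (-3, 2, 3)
Orthogonal basis:
  u_1 = (0, -1, 1)
  u_2 = (-1, -1, -1)
  u_3 = (-11/3, 11/6, 11/6)

Apply the Gram-Schmidt recurrence
  u_1 = v_1
  u_i = v_i − Σ_{j<i} ((v_i · u_j) / (u_j · u_j)) · u_j.

Step by step this gives:
  u_1 = (0, -1, 1)
  u_2 = (-1, -1, -1)
  u_3 = (-11/3, 11/6, 11/6)

Orthogonality check:
  u_2 · u_1 = 0 (should be 0)
  u_3 · u_1 = 0 (should be 0)
  u_3 · u_2 = 0 (should be 0)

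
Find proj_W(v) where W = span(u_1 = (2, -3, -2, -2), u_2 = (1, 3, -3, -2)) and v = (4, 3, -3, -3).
proj_W(v) = (893/474, 193/79, -2003/474, -724/237)

Set up U = [u_1 | ... | u_2] ∈ R^(4×2). The projector onto W = col(U) is P = U (U^T U)^(-1) U^T.
Compute U^T U =
  [21, 3]
  [3, 23],
and U^T v = (11, 28).
Solve U^T U · c = U^T v for the coefficients: c = (169/474, 185/158). The projection is proj_W(v) = U c.
Check: (v - proj_W(v)) · u_1 = 0  (should be 0).
Check: (v - proj_W(v)) · u_2 = 0  (should be 0).
Result: proj_W(v) = (893/474, 193/79, -2003/474, -724/237).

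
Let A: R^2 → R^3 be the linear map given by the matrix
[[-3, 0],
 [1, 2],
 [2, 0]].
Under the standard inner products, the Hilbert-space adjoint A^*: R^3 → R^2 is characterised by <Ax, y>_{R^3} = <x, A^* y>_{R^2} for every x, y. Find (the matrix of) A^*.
A^* = A^T =
[[-3, 1, 2],
 [0, 2, 0]]

For real matrices with standard dot products, the defining identity <Ax, y> = <x, A^* y> gives (Ax)^T y = x^T (A^*) y, i.e. x^T A^T y = x^T (A^*) y. Since this holds for all x, y, we must have A^* = A^T. Therefore
A^* =
[[-3, 1, 2],
 [0, 2, 0]].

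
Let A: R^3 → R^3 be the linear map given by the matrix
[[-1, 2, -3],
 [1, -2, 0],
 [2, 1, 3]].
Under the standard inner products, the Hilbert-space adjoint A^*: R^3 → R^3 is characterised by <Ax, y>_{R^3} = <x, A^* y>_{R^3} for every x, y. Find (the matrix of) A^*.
A^* = A^T =
[[-1, 1, 2],
 [2, -2, 1],
 [-3, 0, 3]]

For real matrices with standard dot products, the defining identity <Ax, y> = <x, A^* y> gives (Ax)^T y = x^T (A^*) y, i.e. x^T A^T y = x^T (A^*) y. Since this holds for all x, y, we must have A^* = A^T. Therefore
A^* =
[[-1, 1, 2],
 [2, -2, 1],
 [-3, 0, 3]].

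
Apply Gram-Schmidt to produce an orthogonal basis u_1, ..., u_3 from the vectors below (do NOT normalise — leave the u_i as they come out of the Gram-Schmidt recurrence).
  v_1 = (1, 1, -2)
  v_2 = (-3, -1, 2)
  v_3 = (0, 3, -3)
Orthogonal basis:
  u_1 = (1, 1, -2)
  u_2 = (-5/3, 1/3, -2/3)
  u_3 = (0, 6/5, 3/5)

Apply the Gram-Schmidt recurrence
  u_1 = v_1
  u_i = v_i − Σ_{j<i} ((v_i · u_j) / (u_j · u_j)) · u_j.

Step by step this gives:
  u_1 = (1, 1, -2)
  u_2 = (-5/3, 1/3, -2/3)
  u_3 = (0, 6/5, 3/5)

Orthogonality check:
  u_2 · u_1 = 0 (should be 0)
  u_3 · u_1 = 0 (should be 0)
  u_3 · u_2 = 0 (should be 0)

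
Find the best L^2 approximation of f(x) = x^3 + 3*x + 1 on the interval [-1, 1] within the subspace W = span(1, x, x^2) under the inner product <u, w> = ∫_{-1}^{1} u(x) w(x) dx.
g(x) = 18*x/5 + 1

The best approximation g ∈ W is the orthogonal projection of f onto W. Writing g = a_0 + a_1 x + a_2 x^2, the coefficients solve the normal equations G · a = b where
  G_{ij} = <φ_i, φ_j> and b_i = <f, φ_i>, with φ_0 = 1, φ_1 = x, φ_2 = x^2.
G =
  [2, 0, 2/3]
  [0, 2/3, 0]
  [2/3, 0, 2/5],
b = (2, 12/5, 2/3).
Solving gives a_0 = 1, a_1 = 18/5, a_2 = 0, so
  g(x) = 18*x/5 + 1.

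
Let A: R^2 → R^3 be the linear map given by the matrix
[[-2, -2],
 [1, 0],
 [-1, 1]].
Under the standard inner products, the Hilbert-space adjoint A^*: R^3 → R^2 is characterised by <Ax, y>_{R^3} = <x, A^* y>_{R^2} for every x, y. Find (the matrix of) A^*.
A^* = A^T =
[[-2, 1, -1],
 [-2, 0, 1]]

For real matrices with standard dot products, the defining identity <Ax, y> = <x, A^* y> gives (Ax)^T y = x^T (A^*) y, i.e. x^T A^T y = x^T (A^*) y. Since this holds for all x, y, we must have A^* = A^T. Therefore
A^* =
[[-2, 1, -1],
 [-2, 0, 1]].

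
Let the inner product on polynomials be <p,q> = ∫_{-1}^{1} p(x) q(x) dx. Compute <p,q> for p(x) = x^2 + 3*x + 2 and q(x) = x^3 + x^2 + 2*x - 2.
<p,q> = -12/5

Expand the product: p(x)·q(x) = x^5 + 4*x^4 + 7*x^3 + 6*x^2 - 2*x - 4.
∫_{-1}^{1} of each monomial x^k gives [2/(k+1) if k even, 0 if k odd]. Integrating term-by-term (or equivalently evaluating the antiderivative F(x) = x^6/6 + 4*x^5/5 + 7*x^4/4 + 2*x^3 - x^2 - 4*x at the endpoints):
  F(1) − F(−1) = -17/60 − (127/60) = -12/5.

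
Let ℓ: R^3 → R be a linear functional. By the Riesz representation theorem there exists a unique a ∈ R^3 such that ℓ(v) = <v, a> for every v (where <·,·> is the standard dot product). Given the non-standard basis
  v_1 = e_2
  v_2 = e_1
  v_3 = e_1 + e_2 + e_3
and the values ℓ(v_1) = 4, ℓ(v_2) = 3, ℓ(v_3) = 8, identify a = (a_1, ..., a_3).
a = (3, 4, 1)

Write a = (a_1, ..., a_3) in the standard basis. For each basis vector v_i, ℓ(v_i) = <v_i, a> is a linear equation in the a_j's. Collect the n equations into a matrix system V a = ℓ, where row i of V is v_i (expressed in the standard basis). Since V is invertible (lower-triangular with 1s on the diagonal, up to permutation), solve by back-substitution:
  V =
[[0, 1, 0],
 [1, 0, 0],
 [1, 1, 1]]
  V a = (4, 3, 8)
Solving gives a = (3, 4, 1).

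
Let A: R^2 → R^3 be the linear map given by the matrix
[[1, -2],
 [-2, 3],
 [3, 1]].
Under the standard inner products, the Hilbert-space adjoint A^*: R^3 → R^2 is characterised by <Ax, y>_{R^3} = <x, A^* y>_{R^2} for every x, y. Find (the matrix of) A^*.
A^* = A^T =
[[1, -2, 3],
 [-2, 3, 1]]

For real matrices with standard dot products, the defining identity <Ax, y> = <x, A^* y> gives (Ax)^T y = x^T (A^*) y, i.e. x^T A^T y = x^T (A^*) y. Since this holds for all x, y, we must have A^* = A^T. Therefore
A^* =
[[1, -2, 3],
 [-2, 3, 1]].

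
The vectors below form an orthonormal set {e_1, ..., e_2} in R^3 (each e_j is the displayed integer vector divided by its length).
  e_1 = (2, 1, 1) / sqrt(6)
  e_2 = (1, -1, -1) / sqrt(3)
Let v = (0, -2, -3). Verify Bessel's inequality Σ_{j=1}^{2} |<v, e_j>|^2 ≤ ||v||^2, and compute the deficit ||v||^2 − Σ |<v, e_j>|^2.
Σ |<v, e_j>|^2 = 25/2; ||v||^2 = 13; deficit = 1/2

Write each e_j = u_j / sqrt(<u_j, u_j>) where u_j is the displayed integer vector. Then <v, e_j> = <v, u_j> / sqrt(<u_j, u_j>), so |<v, e_j>|^2 = <v, u_j>^2 / <u_j, u_j>.
Coefficients: <v, e_1> = -5/sqrt(6), <v, e_2> = 5/sqrt(3).
Square and sum: Σ |<v, e_j>|^2 = 25/2.
Compute ||v||^2 = v·v = 13.
Deficit = 13 − 25/2 = 1/2 ≥ 0, confirming Bessel's inequality. (The deficit equals ||v − Σ <v,e_j> e_j||^2, the squared distance from v to span{e_j}.)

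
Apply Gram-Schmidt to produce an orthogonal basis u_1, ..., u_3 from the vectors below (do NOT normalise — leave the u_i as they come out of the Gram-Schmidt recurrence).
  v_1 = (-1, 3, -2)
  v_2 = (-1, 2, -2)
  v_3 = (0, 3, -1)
Orthogonal basis:
  u_1 = (-1, 3, -2)
  u_2 = (-3/14, -5/14, -3/7)
  u_3 = (2/5, 0, -1/5)

Apply the Gram-Schmidt recurrence
  u_1 = v_1
  u_i = v_i − Σ_{j<i} ((v_i · u_j) / (u_j · u_j)) · u_j.

Step by step this gives:
  u_1 = (-1, 3, -2)
  u_2 = (-3/14, -5/14, -3/7)
  u_3 = (2/5, 0, -1/5)

Orthogonality check:
  u_2 · u_1 = 0 (should be 0)
  u_3 · u_1 = 0 (should be 0)
  u_3 · u_2 = 0 (should be 0)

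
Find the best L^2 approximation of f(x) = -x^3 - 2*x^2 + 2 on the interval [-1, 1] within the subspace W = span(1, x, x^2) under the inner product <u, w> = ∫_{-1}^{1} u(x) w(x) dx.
g(x) = -2*x^2 - 3*x/5 + 2

The best approximation g ∈ W is the orthogonal projection of f onto W. Writing g = a_0 + a_1 x + a_2 x^2, the coefficients solve the normal equations G · a = b where
  G_{ij} = <φ_i, φ_j> and b_i = <f, φ_i>, with φ_0 = 1, φ_1 = x, φ_2 = x^2.
G =
  [2, 0, 2/3]
  [0, 2/3, 0]
  [2/3, 0, 2/5],
b = (8/3, -2/5, 8/15).
Solving gives a_0 = 2, a_1 = -3/5, a_2 = -2, so
  g(x) = -2*x^2 - 3*x/5 + 2.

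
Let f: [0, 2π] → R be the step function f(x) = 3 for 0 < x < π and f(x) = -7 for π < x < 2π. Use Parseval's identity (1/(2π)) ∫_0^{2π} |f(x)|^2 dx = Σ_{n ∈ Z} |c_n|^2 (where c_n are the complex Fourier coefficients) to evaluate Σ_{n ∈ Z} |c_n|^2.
Σ |c_n|^2 = 29

Parseval equates the L^2 energy of f (normalised by 1/(2π)) with the ℓ^2 sum of its Fourier coefficients: (1/(2π)) ∫_0^{2π} |f|^2 = Σ |c_n|^2.
Compute the left side: (1/(2π)) [∫_0^π 3^2 dx + ∫_π^{2π} (-7)^2 dx] = (1/(2π)) · (9π + 49π) = (9 + 49)/2 = 29.
So Σ_{n ∈ Z} |c_n|^2 = 29.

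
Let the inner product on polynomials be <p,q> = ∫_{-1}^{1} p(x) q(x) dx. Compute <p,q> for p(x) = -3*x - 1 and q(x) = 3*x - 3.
<p,q> = 0

Expand the product: p(x)·q(x) = -9*x^2 + 6*x + 3.
∫_{-1}^{1} of each monomial x^k gives [2/(k+1) if k even, 0 if k odd]. Integrating term-by-term (or equivalently evaluating the antiderivative F(x) = -3*x^3 + 3*x^2 + 3*x at the endpoints):
  F(1) − F(−1) = 3 − (3) = 0.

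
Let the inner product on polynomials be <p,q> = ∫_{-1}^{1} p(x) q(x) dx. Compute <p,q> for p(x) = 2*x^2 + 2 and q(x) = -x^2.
<p,q> = -32/15

Expand the product: p(x)·q(x) = -2*x^4 - 2*x^2.
∫_{-1}^{1} of each monomial x^k gives [2/(k+1) if k even, 0 if k odd]. Integrating term-by-term (or equivalently evaluating the antiderivative F(x) = -2*x^5/5 - 2*x^3/3 at the endpoints):
  F(1) − F(−1) = -16/15 − (16/15) = -32/15.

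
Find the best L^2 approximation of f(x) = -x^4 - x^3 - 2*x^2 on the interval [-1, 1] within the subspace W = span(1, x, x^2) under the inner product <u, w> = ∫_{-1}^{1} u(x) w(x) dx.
g(x) = -20*x^2/7 - 3*x/5 + 3/35

The best approximation g ∈ W is the orthogonal projection of f onto W. Writing g = a_0 + a_1 x + a_2 x^2, the coefficients solve the normal equations G · a = b where
  G_{ij} = <φ_i, φ_j> and b_i = <f, φ_i>, with φ_0 = 1, φ_1 = x, φ_2 = x^2.
G =
  [2, 0, 2/3]
  [0, 2/3, 0]
  [2/3, 0, 2/5],
b = (-26/15, -2/5, -38/35).
Solving gives a_0 = 3/35, a_1 = -3/5, a_2 = -20/7, so
  g(x) = -20*x^2/7 - 3*x/5 + 3/35.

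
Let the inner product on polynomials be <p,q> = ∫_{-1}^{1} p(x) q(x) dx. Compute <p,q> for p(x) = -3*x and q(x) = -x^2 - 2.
<p,q> = 0

Expand the product: p(x)·q(x) = 3*x^3 + 6*x.
∫_{-1}^{1} of each monomial x^k gives [2/(k+1) if k even, 0 if k odd]. Integrating term-by-term (or equivalently evaluating the antiderivative F(x) = 3*x^4/4 + 3*x^2 at the endpoints):
  F(1) − F(−1) = 15/4 − (15/4) = 0.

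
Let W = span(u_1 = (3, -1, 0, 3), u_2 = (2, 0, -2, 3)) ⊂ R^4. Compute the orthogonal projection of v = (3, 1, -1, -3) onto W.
proj_W(v) = (-1/7, 1/49, 4/49, -9/49)

Set up U = [u_1 | ... | u_2] ∈ R^(4×2). The projector onto W = col(U) is P = U (U^T U)^(-1) U^T.
Compute U^T U =
  [19, 15]
  [15, 17],
and U^T v = (-1, -1).
Solve U^T U · c = U^T v for the coefficients: c = (-1/49, -2/49). The projection is proj_W(v) = U c.
Check: (v - proj_W(v)) · u_1 = 0  (should be 0).
Check: (v - proj_W(v)) · u_2 = 0  (should be 0).
Result: proj_W(v) = (-1/7, 1/49, 4/49, -9/49).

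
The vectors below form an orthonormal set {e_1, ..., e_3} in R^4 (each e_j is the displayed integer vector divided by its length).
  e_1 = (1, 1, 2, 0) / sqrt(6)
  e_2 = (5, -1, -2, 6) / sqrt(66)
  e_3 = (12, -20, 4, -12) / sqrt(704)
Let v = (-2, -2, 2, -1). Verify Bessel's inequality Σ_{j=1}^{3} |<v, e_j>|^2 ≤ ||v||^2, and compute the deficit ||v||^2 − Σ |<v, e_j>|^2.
Σ |<v, e_j>|^2 = 27/4; ||v||^2 = 13; deficit = 25/4

Write each e_j = u_j / sqrt(<u_j, u_j>) where u_j is the displayed integer vector. Then <v, e_j> = <v, u_j> / sqrt(<u_j, u_j>), so |<v, e_j>|^2 = <v, u_j>^2 / <u_j, u_j>.
Coefficients: <v, e_1> = 0/sqrt(6), <v, e_2> = -18/sqrt(66), <v, e_3> = 36/sqrt(704).
Square and sum: Σ |<v, e_j>|^2 = 27/4.
Compute ||v||^2 = v·v = 13.
Deficit = 13 − 27/4 = 25/4 ≥ 0, confirming Bessel's inequality. (The deficit equals ||v − Σ <v,e_j> e_j||^2, the squared distance from v to span{e_j}.)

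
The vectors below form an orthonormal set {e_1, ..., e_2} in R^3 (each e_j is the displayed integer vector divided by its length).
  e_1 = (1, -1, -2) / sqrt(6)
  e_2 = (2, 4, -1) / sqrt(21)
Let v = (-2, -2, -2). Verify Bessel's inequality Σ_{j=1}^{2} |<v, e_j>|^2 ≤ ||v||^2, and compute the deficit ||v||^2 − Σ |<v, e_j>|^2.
Σ |<v, e_j>|^2 = 52/7; ||v||^2 = 12; deficit = 32/7

Write each e_j = u_j / sqrt(<u_j, u_j>) where u_j is the displayed integer vector. Then <v, e_j> = <v, u_j> / sqrt(<u_j, u_j>), so |<v, e_j>|^2 = <v, u_j>^2 / <u_j, u_j>.
Coefficients: <v, e_1> = 4/sqrt(6), <v, e_2> = -10/sqrt(21).
Square and sum: Σ |<v, e_j>|^2 = 52/7.
Compute ||v||^2 = v·v = 12.
Deficit = 12 − 52/7 = 32/7 ≥ 0, confirming Bessel's inequality. (The deficit equals ||v − Σ <v,e_j> e_j||^2, the squared distance from v to span{e_j}.)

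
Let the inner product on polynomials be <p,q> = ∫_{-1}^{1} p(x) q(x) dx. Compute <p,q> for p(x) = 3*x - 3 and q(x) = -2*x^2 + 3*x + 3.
<p,q> = -8

Expand the product: p(x)·q(x) = -6*x^3 + 15*x^2 - 9.
∫_{-1}^{1} of each monomial x^k gives [2/(k+1) if k even, 0 if k odd]. Integrating term-by-term (or equivalently evaluating the antiderivative F(x) = -3*x^4/2 + 5*x^3 - 9*x at the endpoints):
  F(1) − F(−1) = -11/2 − (5/2) = -8.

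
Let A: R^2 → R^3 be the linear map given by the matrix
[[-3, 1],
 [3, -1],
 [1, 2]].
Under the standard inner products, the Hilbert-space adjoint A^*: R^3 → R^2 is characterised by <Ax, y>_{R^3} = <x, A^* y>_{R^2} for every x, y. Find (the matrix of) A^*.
A^* = A^T =
[[-3, 3, 1],
 [1, -1, 2]]

For real matrices with standard dot products, the defining identity <Ax, y> = <x, A^* y> gives (Ax)^T y = x^T (A^*) y, i.e. x^T A^T y = x^T (A^*) y. Since this holds for all x, y, we must have A^* = A^T. Therefore
A^* =
[[-3, 3, 1],
 [1, -1, 2]].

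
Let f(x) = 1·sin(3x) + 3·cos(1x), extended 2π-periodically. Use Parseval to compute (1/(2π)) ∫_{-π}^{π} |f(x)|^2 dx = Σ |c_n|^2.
Σ |c_n|^2 = 5

Expand |f|^2 and use orthogonality of {sin(nx), cos(mx)} on [-π, π]:
  ∫_{-π}^{π} sin(nx)^2 dx = π, ∫ cos(mx)^2 dx = π, and cross terms integrate to 0.
So ∫_{-π}^{π} f(x)^2 dx = 1^2 · π + 3^2 · π = (1 + 9)π.
Divide by 2π: (1 + 9)/2 = 5.
By Parseval, this equals Σ |c_n|^2.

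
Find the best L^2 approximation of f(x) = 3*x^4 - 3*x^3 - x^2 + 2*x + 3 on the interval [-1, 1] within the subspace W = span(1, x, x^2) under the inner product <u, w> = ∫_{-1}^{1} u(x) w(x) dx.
g(x) = 11*x^2/7 + x/5 + 96/35

The best approximation g ∈ W is the orthogonal projection of f onto W. Writing g = a_0 + a_1 x + a_2 x^2, the coefficients solve the normal equations G · a = b where
  G_{ij} = <φ_i, φ_j> and b_i = <f, φ_i>, with φ_0 = 1, φ_1 = x, φ_2 = x^2.
G =
  [2, 0, 2/3]
  [0, 2/3, 0]
  [2/3, 0, 2/5],
b = (98/15, 2/15, 86/35).
Solving gives a_0 = 96/35, a_1 = 1/5, a_2 = 11/7, so
  g(x) = 11*x^2/7 + x/5 + 96/35.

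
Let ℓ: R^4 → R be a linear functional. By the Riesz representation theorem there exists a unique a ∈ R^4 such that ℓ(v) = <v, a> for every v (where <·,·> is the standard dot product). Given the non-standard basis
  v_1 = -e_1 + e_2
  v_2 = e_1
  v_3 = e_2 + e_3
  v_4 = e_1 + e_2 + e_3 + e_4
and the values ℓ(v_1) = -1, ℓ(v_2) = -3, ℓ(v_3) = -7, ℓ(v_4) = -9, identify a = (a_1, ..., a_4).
a = (-3, -4, -3, 1)

Write a = (a_1, ..., a_4) in the standard basis. For each basis vector v_i, ℓ(v_i) = <v_i, a> is a linear equation in the a_j's. Collect the n equations into a matrix system V a = ℓ, where row i of V is v_i (expressed in the standard basis). Since V is invertible (lower-triangular with 1s on the diagonal, up to permutation), solve by back-substitution:
  V =
[[-1, 1, 0, 0],
 [1, 0, 0, 0],
 [0, 1, 1, 0],
 [1, 1, 1, 1]]
  V a = (-1, -3, -7, -9)
Solving gives a = (-3, -4, -3, 1).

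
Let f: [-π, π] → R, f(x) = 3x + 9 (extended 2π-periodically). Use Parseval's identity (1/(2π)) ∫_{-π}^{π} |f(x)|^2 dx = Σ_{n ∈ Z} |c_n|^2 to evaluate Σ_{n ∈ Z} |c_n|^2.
Σ |c_n|^2 = 3π^2 + 81

Expand and integrate term by term over [-π, π]:
  ∫ (3x)^2 dx = 9·(2π^3/3); ∫ 2·3·(9)·x dx = 0 (odd integrand); ∫ 9^2 dx = 81·2π.
So (1/(2π)) ∫_{-π}^{π} (3x + 9)^2 dx = 9π^2/3 + 81 = 3π^2 + 81.
Parseval ⇒ Σ |c_n|^2 = 3π^2 + 81.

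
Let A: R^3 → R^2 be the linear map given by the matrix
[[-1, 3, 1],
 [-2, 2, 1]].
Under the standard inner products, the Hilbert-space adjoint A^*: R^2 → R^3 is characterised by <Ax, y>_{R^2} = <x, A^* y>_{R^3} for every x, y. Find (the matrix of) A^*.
A^* = A^T =
[[-1, -2],
 [3, 2],
 [1, 1]]

For real matrices with standard dot products, the defining identity <Ax, y> = <x, A^* y> gives (Ax)^T y = x^T (A^*) y, i.e. x^T A^T y = x^T (A^*) y. Since this holds for all x, y, we must have A^* = A^T. Therefore
A^* =
[[-1, -2],
 [3, 2],
 [1, 1]].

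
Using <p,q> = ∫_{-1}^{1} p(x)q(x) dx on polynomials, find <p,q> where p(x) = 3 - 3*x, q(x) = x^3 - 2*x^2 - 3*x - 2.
<p,q> = -56/5

Expand the product: p(x)·q(x) = -3*x^4 + 9*x^3 + 3*x^2 - 3*x - 6.
∫_{-1}^{1} of each monomial x^k gives [2/(k+1) if k even, 0 if k odd]. Integrating term-by-term (or equivalently evaluating the antiderivative F(x) = -3*x^5/5 + 9*x^4/4 + x^3 - 3*x^2/2 - 6*x at the endpoints):
  F(1) − F(−1) = -97/20 − (127/20) = -56/5.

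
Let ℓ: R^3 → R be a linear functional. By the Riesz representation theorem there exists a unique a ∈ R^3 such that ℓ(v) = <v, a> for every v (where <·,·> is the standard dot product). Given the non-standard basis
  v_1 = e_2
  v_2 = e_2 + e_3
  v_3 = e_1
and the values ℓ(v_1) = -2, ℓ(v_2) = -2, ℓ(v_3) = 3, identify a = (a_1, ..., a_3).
a = (3, -2, 0)

Write a = (a_1, ..., a_3) in the standard basis. For each basis vector v_i, ℓ(v_i) = <v_i, a> is a linear equation in the a_j's. Collect the n equations into a matrix system V a = ℓ, where row i of V is v_i (expressed in the standard basis). Since V is invertible (lower-triangular with 1s on the diagonal, up to permutation), solve by back-substitution:
  V =
[[0, 1, 0],
 [0, 1, 1],
 [1, 0, 0]]
  V a = (-2, -2, 3)
Solving gives a = (3, -2, 0).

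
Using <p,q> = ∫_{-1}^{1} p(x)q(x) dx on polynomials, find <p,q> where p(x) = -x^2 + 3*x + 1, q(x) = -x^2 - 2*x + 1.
<p,q> = -44/15

Expand the product: p(x)·q(x) = x^4 - x^3 - 8*x^2 + x + 1.
∫_{-1}^{1} of each monomial x^k gives [2/(k+1) if k even, 0 if k odd]. Integrating term-by-term (or equivalently evaluating the antiderivative F(x) = x^5/5 - x^4/4 - 8*x^3/3 + x^2/2 + x at the endpoints):
  F(1) − F(−1) = -73/60 − (103/60) = -44/15.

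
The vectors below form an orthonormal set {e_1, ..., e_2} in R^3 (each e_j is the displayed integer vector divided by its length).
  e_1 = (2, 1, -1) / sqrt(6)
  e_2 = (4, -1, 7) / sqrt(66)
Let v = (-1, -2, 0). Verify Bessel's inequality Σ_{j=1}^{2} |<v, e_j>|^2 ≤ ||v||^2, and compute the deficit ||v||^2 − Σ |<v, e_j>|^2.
Σ |<v, e_j>|^2 = 30/11; ||v||^2 = 5; deficit = 25/11

Write each e_j = u_j / sqrt(<u_j, u_j>) where u_j is the displayed integer vector. Then <v, e_j> = <v, u_j> / sqrt(<u_j, u_j>), so |<v, e_j>|^2 = <v, u_j>^2 / <u_j, u_j>.
Coefficients: <v, e_1> = -4/sqrt(6), <v, e_2> = -2/sqrt(66).
Square and sum: Σ |<v, e_j>|^2 = 30/11.
Compute ||v||^2 = v·v = 5.
Deficit = 5 − 30/11 = 25/11 ≥ 0, confirming Bessel's inequality. (The deficit equals ||v − Σ <v,e_j> e_j||^2, the squared distance from v to span{e_j}.)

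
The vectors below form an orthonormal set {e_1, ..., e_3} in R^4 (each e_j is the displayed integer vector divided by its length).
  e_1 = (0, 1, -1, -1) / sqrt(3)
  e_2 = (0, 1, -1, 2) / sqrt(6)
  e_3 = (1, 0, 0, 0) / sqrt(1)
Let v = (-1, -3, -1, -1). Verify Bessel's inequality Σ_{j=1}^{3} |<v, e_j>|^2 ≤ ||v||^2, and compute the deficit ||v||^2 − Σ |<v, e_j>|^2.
Σ |<v, e_j>|^2 = 4; ||v||^2 = 12; deficit = 8

Write each e_j = u_j / sqrt(<u_j, u_j>) where u_j is the displayed integer vector. Then <v, e_j> = <v, u_j> / sqrt(<u_j, u_j>), so |<v, e_j>|^2 = <v, u_j>^2 / <u_j, u_j>.
Coefficients: <v, e_1> = -1/sqrt(3), <v, e_2> = -4/sqrt(6), <v, e_3> = -1/sqrt(1).
Square and sum: Σ |<v, e_j>|^2 = 4.
Compute ||v||^2 = v·v = 12.
Deficit = 12 − 4 = 8 ≥ 0, confirming Bessel's inequality. (The deficit equals ||v − Σ <v,e_j> e_j||^2, the squared distance from v to span{e_j}.)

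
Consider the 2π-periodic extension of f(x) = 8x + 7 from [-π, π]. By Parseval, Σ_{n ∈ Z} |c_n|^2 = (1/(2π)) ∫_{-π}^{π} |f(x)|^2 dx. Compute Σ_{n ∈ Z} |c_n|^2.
Σ |c_n|^2 = 64π^2/3 + 49

Expand and integrate term by term over [-π, π]:
  ∫ (8x)^2 dx = 64·(2π^3/3); ∫ 2·8·(7)·x dx = 0 (odd integrand); ∫ 7^2 dx = 49·2π.
So (1/(2π)) ∫_{-π}^{π} (8x + 7)^2 dx = 64π^2/3 + 49 = 64π^2/3 + 49.
Parseval ⇒ Σ |c_n|^2 = 64π^2/3 + 49.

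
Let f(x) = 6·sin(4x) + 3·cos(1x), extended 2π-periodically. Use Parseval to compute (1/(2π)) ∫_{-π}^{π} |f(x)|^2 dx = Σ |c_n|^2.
Σ |c_n|^2 = 45/2

Expand |f|^2 and use orthogonality of {sin(nx), cos(mx)} on [-π, π]:
  ∫_{-π}^{π} sin(nx)^2 dx = π, ∫ cos(mx)^2 dx = π, and cross terms integrate to 0.
So ∫_{-π}^{π} f(x)^2 dx = 6^2 · π + 3^2 · π = (36 + 9)π.
Divide by 2π: (36 + 9)/2 = 45/2.
By Parseval, this equals Σ |c_n|^2.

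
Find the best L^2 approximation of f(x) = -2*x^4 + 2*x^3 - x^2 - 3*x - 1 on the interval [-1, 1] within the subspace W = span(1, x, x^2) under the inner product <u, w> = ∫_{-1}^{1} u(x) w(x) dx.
g(x) = -19*x^2/7 - 9*x/5 - 29/35

The best approximation g ∈ W is the orthogonal projection of f onto W. Writing g = a_0 + a_1 x + a_2 x^2, the coefficients solve the normal equations G · a = b where
  G_{ij} = <φ_i, φ_j> and b_i = <f, φ_i>, with φ_0 = 1, φ_1 = x, φ_2 = x^2.
G =
  [2, 0, 2/3]
  [0, 2/3, 0]
  [2/3, 0, 2/5],
b = (-52/15, -6/5, -172/105).
Solving gives a_0 = -29/35, a_1 = -9/5, a_2 = -19/7, so
  g(x) = -19*x^2/7 - 9*x/5 - 29/35.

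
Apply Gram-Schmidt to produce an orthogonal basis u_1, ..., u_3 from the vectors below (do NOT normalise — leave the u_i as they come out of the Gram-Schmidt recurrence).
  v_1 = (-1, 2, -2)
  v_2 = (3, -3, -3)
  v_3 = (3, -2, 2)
Orthogonal basis:
  u_1 = (-1, 2, -2)
  u_2 = (8/3, -7/3, -11/3)
  u_3 = (16/13, 12/13, 4/13)

Apply the Gram-Schmidt recurrence
  u_1 = v_1
  u_i = v_i − Σ_{j<i} ((v_i · u_j) / (u_j · u_j)) · u_j.

Step by step this gives:
  u_1 = (-1, 2, -2)
  u_2 = (8/3, -7/3, -11/3)
  u_3 = (16/13, 12/13, 4/13)

Orthogonality check:
  u_2 · u_1 = 0 (should be 0)
  u_3 · u_1 = 0 (should be 0)
  u_3 · u_2 = 0 (should be 0)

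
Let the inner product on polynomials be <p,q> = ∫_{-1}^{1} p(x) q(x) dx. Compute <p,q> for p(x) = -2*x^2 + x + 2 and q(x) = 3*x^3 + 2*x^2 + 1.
<p,q> = 74/15

Expand the product: p(x)·q(x) = -6*x^5 - x^4 + 8*x^3 + 2*x^2 + x + 2.
∫_{-1}^{1} of each monomial x^k gives [2/(k+1) if k even, 0 if k odd]. Integrating term-by-term (or equivalently evaluating the antiderivative F(x) = -x^6 - x^5/5 + 2*x^4 + 2*x^3/3 + x^2/2 + 2*x at the endpoints):
  F(1) − F(−1) = 119/30 − (-29/30) = 74/15.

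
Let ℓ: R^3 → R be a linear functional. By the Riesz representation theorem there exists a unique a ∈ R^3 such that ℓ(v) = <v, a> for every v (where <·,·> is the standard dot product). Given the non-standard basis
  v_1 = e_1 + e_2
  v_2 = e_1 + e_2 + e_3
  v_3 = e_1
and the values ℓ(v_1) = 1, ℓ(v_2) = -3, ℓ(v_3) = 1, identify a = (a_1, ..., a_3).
a = (1, 0, -4)

Write a = (a_1, ..., a_3) in the standard basis. For each basis vector v_i, ℓ(v_i) = <v_i, a> is a linear equation in the a_j's. Collect the n equations into a matrix system V a = ℓ, where row i of V is v_i (expressed in the standard basis). Since V is invertible (lower-triangular with 1s on the diagonal, up to permutation), solve by back-substitution:
  V =
[[1, 1, 0],
 [1, 1, 1],
 [1, 0, 0]]
  V a = (1, -3, 1)
Solving gives a = (1, 0, -4).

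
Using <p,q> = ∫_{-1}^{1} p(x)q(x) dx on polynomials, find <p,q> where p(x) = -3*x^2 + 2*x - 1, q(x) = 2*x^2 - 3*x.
<p,q> = -116/15

Expand the product: p(x)·q(x) = -6*x^4 + 13*x^3 - 8*x^2 + 3*x.
∫_{-1}^{1} of each monomial x^k gives [2/(k+1) if k even, 0 if k odd]. Integrating term-by-term (or equivalently evaluating the antiderivative F(x) = -6*x^5/5 + 13*x^4/4 - 8*x^3/3 + 3*x^2/2 at the endpoints):
  F(1) − F(−1) = 53/60 − (517/60) = -116/15.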